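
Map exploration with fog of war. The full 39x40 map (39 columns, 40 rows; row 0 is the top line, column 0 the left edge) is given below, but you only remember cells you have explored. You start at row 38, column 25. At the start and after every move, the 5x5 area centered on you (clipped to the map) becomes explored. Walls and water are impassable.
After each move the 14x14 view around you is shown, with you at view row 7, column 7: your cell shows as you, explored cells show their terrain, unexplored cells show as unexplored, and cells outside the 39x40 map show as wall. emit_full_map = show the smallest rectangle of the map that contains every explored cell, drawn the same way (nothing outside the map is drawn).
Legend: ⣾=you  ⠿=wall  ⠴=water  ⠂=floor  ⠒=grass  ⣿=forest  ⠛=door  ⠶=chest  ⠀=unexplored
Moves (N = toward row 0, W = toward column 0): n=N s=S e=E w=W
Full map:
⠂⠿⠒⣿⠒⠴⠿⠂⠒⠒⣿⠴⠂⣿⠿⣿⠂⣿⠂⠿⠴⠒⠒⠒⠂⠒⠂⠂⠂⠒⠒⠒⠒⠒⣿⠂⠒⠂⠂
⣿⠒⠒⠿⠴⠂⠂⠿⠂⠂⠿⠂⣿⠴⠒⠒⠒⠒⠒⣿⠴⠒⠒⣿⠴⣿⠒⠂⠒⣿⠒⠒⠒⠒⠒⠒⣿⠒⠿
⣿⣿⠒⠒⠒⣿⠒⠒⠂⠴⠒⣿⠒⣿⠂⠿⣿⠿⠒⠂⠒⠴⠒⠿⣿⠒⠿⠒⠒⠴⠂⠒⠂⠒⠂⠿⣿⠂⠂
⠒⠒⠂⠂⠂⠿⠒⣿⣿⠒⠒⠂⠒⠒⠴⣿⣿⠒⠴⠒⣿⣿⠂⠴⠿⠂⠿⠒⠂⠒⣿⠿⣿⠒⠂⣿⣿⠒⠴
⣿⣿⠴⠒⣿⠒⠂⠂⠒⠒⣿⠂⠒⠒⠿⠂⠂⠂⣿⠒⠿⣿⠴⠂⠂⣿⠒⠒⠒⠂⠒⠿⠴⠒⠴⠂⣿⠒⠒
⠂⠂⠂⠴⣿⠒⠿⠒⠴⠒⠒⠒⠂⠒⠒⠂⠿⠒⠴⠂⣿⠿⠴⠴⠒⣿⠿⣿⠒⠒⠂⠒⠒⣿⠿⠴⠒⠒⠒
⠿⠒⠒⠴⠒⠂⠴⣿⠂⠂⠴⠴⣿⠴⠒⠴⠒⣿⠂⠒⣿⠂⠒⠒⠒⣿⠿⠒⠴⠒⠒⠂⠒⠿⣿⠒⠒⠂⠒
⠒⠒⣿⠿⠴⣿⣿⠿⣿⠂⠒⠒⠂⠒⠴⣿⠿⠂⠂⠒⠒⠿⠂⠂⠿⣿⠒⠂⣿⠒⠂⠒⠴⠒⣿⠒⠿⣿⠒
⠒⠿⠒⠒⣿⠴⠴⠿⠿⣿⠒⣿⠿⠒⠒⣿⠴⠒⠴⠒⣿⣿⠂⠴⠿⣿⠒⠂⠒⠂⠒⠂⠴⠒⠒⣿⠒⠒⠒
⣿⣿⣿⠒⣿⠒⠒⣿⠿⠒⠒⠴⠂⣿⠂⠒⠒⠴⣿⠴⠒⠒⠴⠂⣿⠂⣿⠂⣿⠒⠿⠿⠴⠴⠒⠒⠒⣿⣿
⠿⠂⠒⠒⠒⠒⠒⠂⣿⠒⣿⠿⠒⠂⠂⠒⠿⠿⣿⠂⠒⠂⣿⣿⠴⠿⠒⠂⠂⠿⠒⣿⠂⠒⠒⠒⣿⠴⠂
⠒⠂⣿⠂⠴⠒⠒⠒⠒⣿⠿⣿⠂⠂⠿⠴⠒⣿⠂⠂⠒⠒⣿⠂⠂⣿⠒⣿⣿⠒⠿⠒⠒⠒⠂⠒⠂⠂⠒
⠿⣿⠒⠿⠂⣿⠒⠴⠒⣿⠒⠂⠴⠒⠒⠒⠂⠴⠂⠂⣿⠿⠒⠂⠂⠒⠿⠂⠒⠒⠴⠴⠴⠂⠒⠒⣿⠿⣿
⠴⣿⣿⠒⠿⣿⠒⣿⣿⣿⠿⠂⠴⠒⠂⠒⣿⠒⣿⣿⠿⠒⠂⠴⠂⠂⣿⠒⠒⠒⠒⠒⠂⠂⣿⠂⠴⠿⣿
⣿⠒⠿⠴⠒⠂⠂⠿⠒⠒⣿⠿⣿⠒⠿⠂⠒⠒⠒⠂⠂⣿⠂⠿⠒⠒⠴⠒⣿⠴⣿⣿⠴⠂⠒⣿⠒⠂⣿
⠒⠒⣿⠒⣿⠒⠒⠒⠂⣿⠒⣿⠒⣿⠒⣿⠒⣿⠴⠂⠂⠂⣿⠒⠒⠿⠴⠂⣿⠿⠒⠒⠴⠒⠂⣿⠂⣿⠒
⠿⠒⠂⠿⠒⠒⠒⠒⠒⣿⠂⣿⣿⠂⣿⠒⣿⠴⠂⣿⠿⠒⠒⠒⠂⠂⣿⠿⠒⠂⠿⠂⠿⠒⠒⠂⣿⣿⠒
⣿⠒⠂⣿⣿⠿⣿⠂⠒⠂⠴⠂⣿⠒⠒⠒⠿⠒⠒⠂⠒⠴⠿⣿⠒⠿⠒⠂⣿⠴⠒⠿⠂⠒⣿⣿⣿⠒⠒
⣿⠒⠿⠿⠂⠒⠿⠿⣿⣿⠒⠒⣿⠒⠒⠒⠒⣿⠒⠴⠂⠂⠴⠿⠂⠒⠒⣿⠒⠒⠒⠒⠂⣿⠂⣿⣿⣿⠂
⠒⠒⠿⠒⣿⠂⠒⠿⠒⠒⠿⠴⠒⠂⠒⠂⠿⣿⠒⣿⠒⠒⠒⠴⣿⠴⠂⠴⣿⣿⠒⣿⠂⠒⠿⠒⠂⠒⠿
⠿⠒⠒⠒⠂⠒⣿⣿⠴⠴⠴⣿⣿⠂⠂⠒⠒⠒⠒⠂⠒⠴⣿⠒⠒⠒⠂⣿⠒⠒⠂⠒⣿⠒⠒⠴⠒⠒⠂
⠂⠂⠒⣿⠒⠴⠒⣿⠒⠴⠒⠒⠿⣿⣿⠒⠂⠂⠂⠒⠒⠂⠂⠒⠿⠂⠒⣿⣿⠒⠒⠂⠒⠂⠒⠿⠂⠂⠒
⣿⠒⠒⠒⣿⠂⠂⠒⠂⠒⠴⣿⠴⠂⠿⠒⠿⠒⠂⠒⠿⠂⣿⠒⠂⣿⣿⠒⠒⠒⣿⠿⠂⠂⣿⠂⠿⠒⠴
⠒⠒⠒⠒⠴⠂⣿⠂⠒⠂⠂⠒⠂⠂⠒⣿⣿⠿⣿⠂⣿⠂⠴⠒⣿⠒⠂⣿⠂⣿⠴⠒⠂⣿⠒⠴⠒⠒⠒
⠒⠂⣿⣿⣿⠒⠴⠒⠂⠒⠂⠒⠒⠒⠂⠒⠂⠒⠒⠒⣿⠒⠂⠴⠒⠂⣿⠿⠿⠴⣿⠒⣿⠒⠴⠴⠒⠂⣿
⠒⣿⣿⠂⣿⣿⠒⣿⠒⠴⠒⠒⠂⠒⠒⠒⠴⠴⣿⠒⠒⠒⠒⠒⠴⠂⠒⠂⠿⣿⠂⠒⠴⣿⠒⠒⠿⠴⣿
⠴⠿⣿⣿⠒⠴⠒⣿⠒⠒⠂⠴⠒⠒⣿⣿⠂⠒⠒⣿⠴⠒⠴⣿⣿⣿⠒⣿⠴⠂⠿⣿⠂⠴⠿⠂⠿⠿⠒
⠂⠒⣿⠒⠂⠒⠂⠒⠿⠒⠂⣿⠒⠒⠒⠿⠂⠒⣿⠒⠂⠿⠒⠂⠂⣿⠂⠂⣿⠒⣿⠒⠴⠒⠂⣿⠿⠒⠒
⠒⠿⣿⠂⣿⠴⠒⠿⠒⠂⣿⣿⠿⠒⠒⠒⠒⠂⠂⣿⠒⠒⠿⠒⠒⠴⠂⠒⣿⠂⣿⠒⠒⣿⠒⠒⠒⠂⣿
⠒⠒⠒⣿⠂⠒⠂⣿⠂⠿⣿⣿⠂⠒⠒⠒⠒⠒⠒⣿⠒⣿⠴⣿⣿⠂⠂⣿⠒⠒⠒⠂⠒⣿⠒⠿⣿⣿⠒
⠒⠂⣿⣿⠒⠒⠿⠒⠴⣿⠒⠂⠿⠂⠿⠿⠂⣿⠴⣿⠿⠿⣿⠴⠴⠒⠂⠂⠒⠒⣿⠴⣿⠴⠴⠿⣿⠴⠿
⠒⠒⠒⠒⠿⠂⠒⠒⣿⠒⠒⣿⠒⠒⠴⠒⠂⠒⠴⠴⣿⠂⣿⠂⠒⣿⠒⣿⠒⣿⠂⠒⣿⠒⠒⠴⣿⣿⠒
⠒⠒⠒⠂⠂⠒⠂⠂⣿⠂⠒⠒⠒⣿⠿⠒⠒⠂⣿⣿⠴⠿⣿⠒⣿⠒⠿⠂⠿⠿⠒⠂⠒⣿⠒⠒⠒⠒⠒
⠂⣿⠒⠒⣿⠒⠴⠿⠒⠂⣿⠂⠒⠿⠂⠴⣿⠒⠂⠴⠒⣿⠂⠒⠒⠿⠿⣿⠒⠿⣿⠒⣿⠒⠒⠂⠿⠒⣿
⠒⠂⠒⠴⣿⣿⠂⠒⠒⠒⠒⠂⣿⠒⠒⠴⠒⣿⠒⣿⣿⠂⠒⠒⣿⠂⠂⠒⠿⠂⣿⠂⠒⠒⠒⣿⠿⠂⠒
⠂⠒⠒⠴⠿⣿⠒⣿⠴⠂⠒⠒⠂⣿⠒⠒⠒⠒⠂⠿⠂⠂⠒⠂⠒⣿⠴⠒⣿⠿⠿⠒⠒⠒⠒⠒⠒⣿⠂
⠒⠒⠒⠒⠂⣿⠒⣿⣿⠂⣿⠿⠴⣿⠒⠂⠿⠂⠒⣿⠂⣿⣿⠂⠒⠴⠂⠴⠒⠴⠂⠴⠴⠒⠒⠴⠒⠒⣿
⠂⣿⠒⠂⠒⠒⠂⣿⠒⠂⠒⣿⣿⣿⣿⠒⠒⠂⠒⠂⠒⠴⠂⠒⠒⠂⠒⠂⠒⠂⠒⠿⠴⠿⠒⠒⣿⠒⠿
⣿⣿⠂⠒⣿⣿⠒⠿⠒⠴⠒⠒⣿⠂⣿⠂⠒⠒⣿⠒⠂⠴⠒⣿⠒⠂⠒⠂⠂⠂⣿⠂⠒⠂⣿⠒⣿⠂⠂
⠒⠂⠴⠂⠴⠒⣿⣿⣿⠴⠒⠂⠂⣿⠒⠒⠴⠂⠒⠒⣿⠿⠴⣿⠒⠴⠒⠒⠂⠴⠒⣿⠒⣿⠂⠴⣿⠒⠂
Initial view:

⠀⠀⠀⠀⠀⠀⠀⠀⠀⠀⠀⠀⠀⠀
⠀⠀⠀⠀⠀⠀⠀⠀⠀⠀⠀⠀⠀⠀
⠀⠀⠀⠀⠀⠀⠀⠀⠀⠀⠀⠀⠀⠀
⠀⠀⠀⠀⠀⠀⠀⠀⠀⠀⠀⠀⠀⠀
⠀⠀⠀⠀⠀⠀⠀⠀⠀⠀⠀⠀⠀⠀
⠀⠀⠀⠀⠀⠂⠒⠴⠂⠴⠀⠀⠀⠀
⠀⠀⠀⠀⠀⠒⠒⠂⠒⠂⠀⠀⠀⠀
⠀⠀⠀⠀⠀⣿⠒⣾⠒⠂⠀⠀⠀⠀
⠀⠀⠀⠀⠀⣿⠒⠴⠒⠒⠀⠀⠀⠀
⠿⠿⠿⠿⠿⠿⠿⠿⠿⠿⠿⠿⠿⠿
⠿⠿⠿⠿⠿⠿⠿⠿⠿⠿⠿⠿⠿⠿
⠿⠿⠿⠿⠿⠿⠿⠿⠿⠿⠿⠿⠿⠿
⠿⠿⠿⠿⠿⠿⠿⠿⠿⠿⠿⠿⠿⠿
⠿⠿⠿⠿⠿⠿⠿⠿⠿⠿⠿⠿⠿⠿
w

⠀⠀⠀⠀⠀⠀⠀⠀⠀⠀⠀⠀⠀⠀
⠀⠀⠀⠀⠀⠀⠀⠀⠀⠀⠀⠀⠀⠀
⠀⠀⠀⠀⠀⠀⠀⠀⠀⠀⠀⠀⠀⠀
⠀⠀⠀⠀⠀⠀⠀⠀⠀⠀⠀⠀⠀⠀
⠀⠀⠀⠀⠀⠀⠀⠀⠀⠀⠀⠀⠀⠀
⠀⠀⠀⠀⠀⣿⠂⠒⠴⠂⠴⠀⠀⠀
⠀⠀⠀⠀⠀⠂⠒⠒⠂⠒⠂⠀⠀⠀
⠀⠀⠀⠀⠀⠒⣿⣾⠂⠒⠂⠀⠀⠀
⠀⠀⠀⠀⠀⠴⣿⠒⠴⠒⠒⠀⠀⠀
⠿⠿⠿⠿⠿⠿⠿⠿⠿⠿⠿⠿⠿⠿
⠿⠿⠿⠿⠿⠿⠿⠿⠿⠿⠿⠿⠿⠿
⠿⠿⠿⠿⠿⠿⠿⠿⠿⠿⠿⠿⠿⠿
⠿⠿⠿⠿⠿⠿⠿⠿⠿⠿⠿⠿⠿⠿
⠿⠿⠿⠿⠿⠿⠿⠿⠿⠿⠿⠿⠿⠿

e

⠀⠀⠀⠀⠀⠀⠀⠀⠀⠀⠀⠀⠀⠀
⠀⠀⠀⠀⠀⠀⠀⠀⠀⠀⠀⠀⠀⠀
⠀⠀⠀⠀⠀⠀⠀⠀⠀⠀⠀⠀⠀⠀
⠀⠀⠀⠀⠀⠀⠀⠀⠀⠀⠀⠀⠀⠀
⠀⠀⠀⠀⠀⠀⠀⠀⠀⠀⠀⠀⠀⠀
⠀⠀⠀⠀⣿⠂⠒⠴⠂⠴⠀⠀⠀⠀
⠀⠀⠀⠀⠂⠒⠒⠂⠒⠂⠀⠀⠀⠀
⠀⠀⠀⠀⠒⣿⠒⣾⠒⠂⠀⠀⠀⠀
⠀⠀⠀⠀⠴⣿⠒⠴⠒⠒⠀⠀⠀⠀
⠿⠿⠿⠿⠿⠿⠿⠿⠿⠿⠿⠿⠿⠿
⠿⠿⠿⠿⠿⠿⠿⠿⠿⠿⠿⠿⠿⠿
⠿⠿⠿⠿⠿⠿⠿⠿⠿⠿⠿⠿⠿⠿
⠿⠿⠿⠿⠿⠿⠿⠿⠿⠿⠿⠿⠿⠿
⠿⠿⠿⠿⠿⠿⠿⠿⠿⠿⠿⠿⠿⠿

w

⠀⠀⠀⠀⠀⠀⠀⠀⠀⠀⠀⠀⠀⠀
⠀⠀⠀⠀⠀⠀⠀⠀⠀⠀⠀⠀⠀⠀
⠀⠀⠀⠀⠀⠀⠀⠀⠀⠀⠀⠀⠀⠀
⠀⠀⠀⠀⠀⠀⠀⠀⠀⠀⠀⠀⠀⠀
⠀⠀⠀⠀⠀⠀⠀⠀⠀⠀⠀⠀⠀⠀
⠀⠀⠀⠀⠀⣿⠂⠒⠴⠂⠴⠀⠀⠀
⠀⠀⠀⠀⠀⠂⠒⠒⠂⠒⠂⠀⠀⠀
⠀⠀⠀⠀⠀⠒⣿⣾⠂⠒⠂⠀⠀⠀
⠀⠀⠀⠀⠀⠴⣿⠒⠴⠒⠒⠀⠀⠀
⠿⠿⠿⠿⠿⠿⠿⠿⠿⠿⠿⠿⠿⠿
⠿⠿⠿⠿⠿⠿⠿⠿⠿⠿⠿⠿⠿⠿
⠿⠿⠿⠿⠿⠿⠿⠿⠿⠿⠿⠿⠿⠿
⠿⠿⠿⠿⠿⠿⠿⠿⠿⠿⠿⠿⠿⠿
⠿⠿⠿⠿⠿⠿⠿⠿⠿⠿⠿⠿⠿⠿

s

⠀⠀⠀⠀⠀⠀⠀⠀⠀⠀⠀⠀⠀⠀
⠀⠀⠀⠀⠀⠀⠀⠀⠀⠀⠀⠀⠀⠀
⠀⠀⠀⠀⠀⠀⠀⠀⠀⠀⠀⠀⠀⠀
⠀⠀⠀⠀⠀⠀⠀⠀⠀⠀⠀⠀⠀⠀
⠀⠀⠀⠀⠀⣿⠂⠒⠴⠂⠴⠀⠀⠀
⠀⠀⠀⠀⠀⠂⠒⠒⠂⠒⠂⠀⠀⠀
⠀⠀⠀⠀⠀⠒⣿⠒⠂⠒⠂⠀⠀⠀
⠀⠀⠀⠀⠀⠴⣿⣾⠴⠒⠒⠀⠀⠀
⠿⠿⠿⠿⠿⠿⠿⠿⠿⠿⠿⠿⠿⠿
⠿⠿⠿⠿⠿⠿⠿⠿⠿⠿⠿⠿⠿⠿
⠿⠿⠿⠿⠿⠿⠿⠿⠿⠿⠿⠿⠿⠿
⠿⠿⠿⠿⠿⠿⠿⠿⠿⠿⠿⠿⠿⠿
⠿⠿⠿⠿⠿⠿⠿⠿⠿⠿⠿⠿⠿⠿
⠿⠿⠿⠿⠿⠿⠿⠿⠿⠿⠿⠿⠿⠿

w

⠀⠀⠀⠀⠀⠀⠀⠀⠀⠀⠀⠀⠀⠀
⠀⠀⠀⠀⠀⠀⠀⠀⠀⠀⠀⠀⠀⠀
⠀⠀⠀⠀⠀⠀⠀⠀⠀⠀⠀⠀⠀⠀
⠀⠀⠀⠀⠀⠀⠀⠀⠀⠀⠀⠀⠀⠀
⠀⠀⠀⠀⠀⠀⣿⠂⠒⠴⠂⠴⠀⠀
⠀⠀⠀⠀⠀⠴⠂⠒⠒⠂⠒⠂⠀⠀
⠀⠀⠀⠀⠀⠴⠒⣿⠒⠂⠒⠂⠀⠀
⠀⠀⠀⠀⠀⠿⠴⣾⠒⠴⠒⠒⠀⠀
⠿⠿⠿⠿⠿⠿⠿⠿⠿⠿⠿⠿⠿⠿
⠿⠿⠿⠿⠿⠿⠿⠿⠿⠿⠿⠿⠿⠿
⠿⠿⠿⠿⠿⠿⠿⠿⠿⠿⠿⠿⠿⠿
⠿⠿⠿⠿⠿⠿⠿⠿⠿⠿⠿⠿⠿⠿
⠿⠿⠿⠿⠿⠿⠿⠿⠿⠿⠿⠿⠿⠿
⠿⠿⠿⠿⠿⠿⠿⠿⠿⠿⠿⠿⠿⠿

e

⠀⠀⠀⠀⠀⠀⠀⠀⠀⠀⠀⠀⠀⠀
⠀⠀⠀⠀⠀⠀⠀⠀⠀⠀⠀⠀⠀⠀
⠀⠀⠀⠀⠀⠀⠀⠀⠀⠀⠀⠀⠀⠀
⠀⠀⠀⠀⠀⠀⠀⠀⠀⠀⠀⠀⠀⠀
⠀⠀⠀⠀⠀⣿⠂⠒⠴⠂⠴⠀⠀⠀
⠀⠀⠀⠀⠴⠂⠒⠒⠂⠒⠂⠀⠀⠀
⠀⠀⠀⠀⠴⠒⣿⠒⠂⠒⠂⠀⠀⠀
⠀⠀⠀⠀⠿⠴⣿⣾⠴⠒⠒⠀⠀⠀
⠿⠿⠿⠿⠿⠿⠿⠿⠿⠿⠿⠿⠿⠿
⠿⠿⠿⠿⠿⠿⠿⠿⠿⠿⠿⠿⠿⠿
⠿⠿⠿⠿⠿⠿⠿⠿⠿⠿⠿⠿⠿⠿
⠿⠿⠿⠿⠿⠿⠿⠿⠿⠿⠿⠿⠿⠿
⠿⠿⠿⠿⠿⠿⠿⠿⠿⠿⠿⠿⠿⠿
⠿⠿⠿⠿⠿⠿⠿⠿⠿⠿⠿⠿⠿⠿

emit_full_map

⠀⣿⠂⠒⠴⠂⠴
⠴⠂⠒⠒⠂⠒⠂
⠴⠒⣿⠒⠂⠒⠂
⠿⠴⣿⣾⠴⠒⠒

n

⠀⠀⠀⠀⠀⠀⠀⠀⠀⠀⠀⠀⠀⠀
⠀⠀⠀⠀⠀⠀⠀⠀⠀⠀⠀⠀⠀⠀
⠀⠀⠀⠀⠀⠀⠀⠀⠀⠀⠀⠀⠀⠀
⠀⠀⠀⠀⠀⠀⠀⠀⠀⠀⠀⠀⠀⠀
⠀⠀⠀⠀⠀⠀⠀⠀⠀⠀⠀⠀⠀⠀
⠀⠀⠀⠀⠀⣿⠂⠒⠴⠂⠴⠀⠀⠀
⠀⠀⠀⠀⠴⠂⠒⠒⠂⠒⠂⠀⠀⠀
⠀⠀⠀⠀⠴⠒⣿⣾⠂⠒⠂⠀⠀⠀
⠀⠀⠀⠀⠿⠴⣿⠒⠴⠒⠒⠀⠀⠀
⠿⠿⠿⠿⠿⠿⠿⠿⠿⠿⠿⠿⠿⠿
⠿⠿⠿⠿⠿⠿⠿⠿⠿⠿⠿⠿⠿⠿
⠿⠿⠿⠿⠿⠿⠿⠿⠿⠿⠿⠿⠿⠿
⠿⠿⠿⠿⠿⠿⠿⠿⠿⠿⠿⠿⠿⠿
⠿⠿⠿⠿⠿⠿⠿⠿⠿⠿⠿⠿⠿⠿

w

⠀⠀⠀⠀⠀⠀⠀⠀⠀⠀⠀⠀⠀⠀
⠀⠀⠀⠀⠀⠀⠀⠀⠀⠀⠀⠀⠀⠀
⠀⠀⠀⠀⠀⠀⠀⠀⠀⠀⠀⠀⠀⠀
⠀⠀⠀⠀⠀⠀⠀⠀⠀⠀⠀⠀⠀⠀
⠀⠀⠀⠀⠀⠀⠀⠀⠀⠀⠀⠀⠀⠀
⠀⠀⠀⠀⠀⣿⣿⠂⠒⠴⠂⠴⠀⠀
⠀⠀⠀⠀⠀⠴⠂⠒⠒⠂⠒⠂⠀⠀
⠀⠀⠀⠀⠀⠴⠒⣾⠒⠂⠒⠂⠀⠀
⠀⠀⠀⠀⠀⠿⠴⣿⠒⠴⠒⠒⠀⠀
⠿⠿⠿⠿⠿⠿⠿⠿⠿⠿⠿⠿⠿⠿
⠿⠿⠿⠿⠿⠿⠿⠿⠿⠿⠿⠿⠿⠿
⠿⠿⠿⠿⠿⠿⠿⠿⠿⠿⠿⠿⠿⠿
⠿⠿⠿⠿⠿⠿⠿⠿⠿⠿⠿⠿⠿⠿
⠿⠿⠿⠿⠿⠿⠿⠿⠿⠿⠿⠿⠿⠿

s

⠀⠀⠀⠀⠀⠀⠀⠀⠀⠀⠀⠀⠀⠀
⠀⠀⠀⠀⠀⠀⠀⠀⠀⠀⠀⠀⠀⠀
⠀⠀⠀⠀⠀⠀⠀⠀⠀⠀⠀⠀⠀⠀
⠀⠀⠀⠀⠀⠀⠀⠀⠀⠀⠀⠀⠀⠀
⠀⠀⠀⠀⠀⣿⣿⠂⠒⠴⠂⠴⠀⠀
⠀⠀⠀⠀⠀⠴⠂⠒⠒⠂⠒⠂⠀⠀
⠀⠀⠀⠀⠀⠴⠒⣿⠒⠂⠒⠂⠀⠀
⠀⠀⠀⠀⠀⠿⠴⣾⠒⠴⠒⠒⠀⠀
⠿⠿⠿⠿⠿⠿⠿⠿⠿⠿⠿⠿⠿⠿
⠿⠿⠿⠿⠿⠿⠿⠿⠿⠿⠿⠿⠿⠿
⠿⠿⠿⠿⠿⠿⠿⠿⠿⠿⠿⠿⠿⠿
⠿⠿⠿⠿⠿⠿⠿⠿⠿⠿⠿⠿⠿⠿
⠿⠿⠿⠿⠿⠿⠿⠿⠿⠿⠿⠿⠿⠿
⠿⠿⠿⠿⠿⠿⠿⠿⠿⠿⠿⠿⠿⠿

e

⠀⠀⠀⠀⠀⠀⠀⠀⠀⠀⠀⠀⠀⠀
⠀⠀⠀⠀⠀⠀⠀⠀⠀⠀⠀⠀⠀⠀
⠀⠀⠀⠀⠀⠀⠀⠀⠀⠀⠀⠀⠀⠀
⠀⠀⠀⠀⠀⠀⠀⠀⠀⠀⠀⠀⠀⠀
⠀⠀⠀⠀⣿⣿⠂⠒⠴⠂⠴⠀⠀⠀
⠀⠀⠀⠀⠴⠂⠒⠒⠂⠒⠂⠀⠀⠀
⠀⠀⠀⠀⠴⠒⣿⠒⠂⠒⠂⠀⠀⠀
⠀⠀⠀⠀⠿⠴⣿⣾⠴⠒⠒⠀⠀⠀
⠿⠿⠿⠿⠿⠿⠿⠿⠿⠿⠿⠿⠿⠿
⠿⠿⠿⠿⠿⠿⠿⠿⠿⠿⠿⠿⠿⠿
⠿⠿⠿⠿⠿⠿⠿⠿⠿⠿⠿⠿⠿⠿
⠿⠿⠿⠿⠿⠿⠿⠿⠿⠿⠿⠿⠿⠿
⠿⠿⠿⠿⠿⠿⠿⠿⠿⠿⠿⠿⠿⠿
⠿⠿⠿⠿⠿⠿⠿⠿⠿⠿⠿⠿⠿⠿

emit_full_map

⣿⣿⠂⠒⠴⠂⠴
⠴⠂⠒⠒⠂⠒⠂
⠴⠒⣿⠒⠂⠒⠂
⠿⠴⣿⣾⠴⠒⠒

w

⠀⠀⠀⠀⠀⠀⠀⠀⠀⠀⠀⠀⠀⠀
⠀⠀⠀⠀⠀⠀⠀⠀⠀⠀⠀⠀⠀⠀
⠀⠀⠀⠀⠀⠀⠀⠀⠀⠀⠀⠀⠀⠀
⠀⠀⠀⠀⠀⠀⠀⠀⠀⠀⠀⠀⠀⠀
⠀⠀⠀⠀⠀⣿⣿⠂⠒⠴⠂⠴⠀⠀
⠀⠀⠀⠀⠀⠴⠂⠒⠒⠂⠒⠂⠀⠀
⠀⠀⠀⠀⠀⠴⠒⣿⠒⠂⠒⠂⠀⠀
⠀⠀⠀⠀⠀⠿⠴⣾⠒⠴⠒⠒⠀⠀
⠿⠿⠿⠿⠿⠿⠿⠿⠿⠿⠿⠿⠿⠿
⠿⠿⠿⠿⠿⠿⠿⠿⠿⠿⠿⠿⠿⠿
⠿⠿⠿⠿⠿⠿⠿⠿⠿⠿⠿⠿⠿⠿
⠿⠿⠿⠿⠿⠿⠿⠿⠿⠿⠿⠿⠿⠿
⠿⠿⠿⠿⠿⠿⠿⠿⠿⠿⠿⠿⠿⠿
⠿⠿⠿⠿⠿⠿⠿⠿⠿⠿⠿⠿⠿⠿

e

⠀⠀⠀⠀⠀⠀⠀⠀⠀⠀⠀⠀⠀⠀
⠀⠀⠀⠀⠀⠀⠀⠀⠀⠀⠀⠀⠀⠀
⠀⠀⠀⠀⠀⠀⠀⠀⠀⠀⠀⠀⠀⠀
⠀⠀⠀⠀⠀⠀⠀⠀⠀⠀⠀⠀⠀⠀
⠀⠀⠀⠀⣿⣿⠂⠒⠴⠂⠴⠀⠀⠀
⠀⠀⠀⠀⠴⠂⠒⠒⠂⠒⠂⠀⠀⠀
⠀⠀⠀⠀⠴⠒⣿⠒⠂⠒⠂⠀⠀⠀
⠀⠀⠀⠀⠿⠴⣿⣾⠴⠒⠒⠀⠀⠀
⠿⠿⠿⠿⠿⠿⠿⠿⠿⠿⠿⠿⠿⠿
⠿⠿⠿⠿⠿⠿⠿⠿⠿⠿⠿⠿⠿⠿
⠿⠿⠿⠿⠿⠿⠿⠿⠿⠿⠿⠿⠿⠿
⠿⠿⠿⠿⠿⠿⠿⠿⠿⠿⠿⠿⠿⠿
⠿⠿⠿⠿⠿⠿⠿⠿⠿⠿⠿⠿⠿⠿
⠿⠿⠿⠿⠿⠿⠿⠿⠿⠿⠿⠿⠿⠿


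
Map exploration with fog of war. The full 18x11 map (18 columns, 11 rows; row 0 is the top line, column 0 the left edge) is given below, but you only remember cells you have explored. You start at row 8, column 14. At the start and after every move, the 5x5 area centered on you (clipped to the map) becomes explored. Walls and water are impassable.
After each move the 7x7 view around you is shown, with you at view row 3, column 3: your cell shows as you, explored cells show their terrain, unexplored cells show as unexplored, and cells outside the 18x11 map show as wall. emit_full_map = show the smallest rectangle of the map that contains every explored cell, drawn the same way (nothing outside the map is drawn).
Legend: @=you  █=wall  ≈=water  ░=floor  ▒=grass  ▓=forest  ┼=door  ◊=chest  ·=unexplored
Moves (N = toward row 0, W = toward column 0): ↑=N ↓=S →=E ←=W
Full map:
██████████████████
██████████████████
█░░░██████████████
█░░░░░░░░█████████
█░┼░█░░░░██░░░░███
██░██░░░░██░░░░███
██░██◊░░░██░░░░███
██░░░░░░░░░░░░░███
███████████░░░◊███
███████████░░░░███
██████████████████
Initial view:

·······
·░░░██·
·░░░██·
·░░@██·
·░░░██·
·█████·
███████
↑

·······
·░░░██·
·░░░██·
·░░@██·
·░░◊██·
·░░░██·
·█████·

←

·······
·░░░░██
·░░░░██
·░░@░██
·░░░◊██
·░░░░██
··█████

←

·······
·█░░░░█
·█░░░░█
·░░@░░█
·█░░░◊█
·█░░░░█
···████

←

·······
·██░░░░
·██░░░░
·░░@░░░
·██░░░◊
·██░░░░
····███

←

·······
·░██░░░
·░██░░░
·░░@░░░
·███░░░
·███░░░
·····██

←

·······
·░░██░░
·░░██░░
·░░@░░░
·████░░
·████░░
······█

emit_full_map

░░██░░░░██
░░██░░░░██
░░@░░░░░██
████░░░◊██
████░░░░██
·····█████

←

·······
·░░░██░
·░░░██░
·░░@░░░
·█████░
·█████░
·······

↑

·······
·░░░██·
·░░░██░
·░░@██░
·░░░░░░
·█████░
·█████░

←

·······
·░░░░██
·░░░░██
·◊░@░██
·░░░░░░
·██████
··█████

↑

·······
·░░░░█·
·░░░░██
·░░@░██
·◊░░░██
·░░░░░░
·██████

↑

·······
·█████·
·░░░░█·
·░░@░██
·░░░░██
·◊░░░██
·░░░░░░

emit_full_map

█████·······
░░░░█·······
░░@░██······
░░░░██░░░░██
◊░░░██░░░░██
░░░░░░░░░░██
██████░░░◊██
·█████░░░░██
·······█████

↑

·······
·█████·
·█████·
·░░@░█·
·░░░░██
·░░░░██
·◊░░░██

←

·······
·██████
·██████
·░░@░░█
·█░░░░█
·█░░░░█
··◊░░░█

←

·······
·██████
·░█████
·░░@░░░
·░█░░░░
·██░░░░
···◊░░░

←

·······
·██████
·░░████
·░░@░░░
·┼░█░░░
·░██░░░
····◊░░

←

·······
·██████
·░░░███
·░░@░░░
·░┼░█░░
·█░██░░
·····◊░

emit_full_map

█████████·······
░░░██████·······
░░@░░░░░█·······
░┼░█░░░░██······
█░██░░░░██░░░░██
····◊░░░██░░░░██
····░░░░░░░░░░██
····██████░░░◊██
·····█████░░░░██
···········█████


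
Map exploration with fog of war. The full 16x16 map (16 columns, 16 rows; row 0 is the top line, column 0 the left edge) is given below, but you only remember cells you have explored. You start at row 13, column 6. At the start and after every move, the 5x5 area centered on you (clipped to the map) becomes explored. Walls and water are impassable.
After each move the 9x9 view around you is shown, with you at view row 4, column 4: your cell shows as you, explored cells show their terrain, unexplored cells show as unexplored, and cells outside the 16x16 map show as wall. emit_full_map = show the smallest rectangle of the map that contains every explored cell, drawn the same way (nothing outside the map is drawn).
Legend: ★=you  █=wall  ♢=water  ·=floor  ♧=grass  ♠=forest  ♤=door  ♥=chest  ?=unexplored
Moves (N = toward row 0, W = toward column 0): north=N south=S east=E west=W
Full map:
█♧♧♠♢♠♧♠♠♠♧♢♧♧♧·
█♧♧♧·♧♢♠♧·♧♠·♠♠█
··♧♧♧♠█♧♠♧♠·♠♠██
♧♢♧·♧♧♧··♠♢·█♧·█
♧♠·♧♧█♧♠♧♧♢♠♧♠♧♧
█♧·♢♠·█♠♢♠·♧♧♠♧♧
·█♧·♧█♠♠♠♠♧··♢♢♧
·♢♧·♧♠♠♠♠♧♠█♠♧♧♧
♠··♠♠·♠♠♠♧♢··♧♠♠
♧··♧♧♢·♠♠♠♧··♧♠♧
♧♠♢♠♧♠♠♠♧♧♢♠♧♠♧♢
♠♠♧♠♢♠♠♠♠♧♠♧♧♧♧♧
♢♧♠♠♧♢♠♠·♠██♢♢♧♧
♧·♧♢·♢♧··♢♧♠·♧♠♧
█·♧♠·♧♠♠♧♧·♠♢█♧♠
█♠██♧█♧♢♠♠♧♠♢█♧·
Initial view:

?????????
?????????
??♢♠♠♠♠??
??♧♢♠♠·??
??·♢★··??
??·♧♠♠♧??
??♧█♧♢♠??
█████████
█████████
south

?????????
??♢♠♠♠♠??
??♧♢♠♠·??
??·♢♧··??
??·♧★♠♧??
??♧█♧♢♠??
█████████
█████████
█████████

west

?????????
???♢♠♠♠♠?
??♠♧♢♠♠·?
??♢·♢♧··?
??♠·★♠♠♧?
??█♧█♧♢♠?
█████████
█████████
█████████

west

?????????
????♢♠♠♠♠
??♠♠♧♢♠♠·
??♧♢·♢♧··
??♧♠★♧♠♠♧
??██♧█♧♢♠
█████████
█████████
█████████

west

█????????
█????♢♠♠♠
█?♧♠♠♧♢♠♠
█?·♧♢·♢♧·
█?·♧★·♧♠♠
█?♠██♧█♧♢
█████████
█████████
█████████

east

?????????
????♢♠♠♠♠
?♧♠♠♧♢♠♠·
?·♧♢·♢♧··
?·♧♠★♧♠♠♧
?♠██♧█♧♢♠
█████████
█████████
█████████

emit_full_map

???♢♠♠♠♠
♧♠♠♧♢♠♠·
·♧♢·♢♧··
·♧♠★♧♠♠♧
♠██♧█♧♢♠

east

?????????
???♢♠♠♠♠?
♧♠♠♧♢♠♠·?
·♧♢·♢♧··?
·♧♠·★♠♠♧?
♠██♧█♧♢♠?
█████████
█████████
█████████

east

?????????
??♢♠♠♠♠??
♠♠♧♢♠♠·??
♧♢·♢♧··??
♧♠·♧★♠♧??
██♧█♧♢♠??
█████████
█████████
█████████

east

?????????
?♢♠♠♠♠???
♠♧♢♠♠·♠??
♢·♢♧··♢??
♠·♧♠★♧♧??
█♧█♧♢♠♠??
█████████
█████████
█████████

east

?????????
♢♠♠♠♠????
♧♢♠♠·♠█??
·♢♧··♢♧??
·♧♠♠★♧·??
♧█♧♢♠♠♧??
█████████
█████████
█████████

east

?????????
♠♠♠♠?????
♢♠♠·♠██??
♢♧··♢♧♠??
♧♠♠♧★·♠??
█♧♢♠♠♧♠??
█████████
█████████
█████████

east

?????????
♠♠♠??????
♠♠·♠██♢??
♧··♢♧♠·??
♠♠♧♧★♠♢??
♧♢♠♠♧♠♢??
█████████
█████████
█████████

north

?????????
?????????
♠♠♠♧♠♧♧??
♠♠·♠██♢??
♧··♢★♠·??
♠♠♧♧·♠♢??
♧♢♠♠♧♠♢??
█████████
█████████

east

?????????
?????????
♠♠♧♠♧♧♧??
♠·♠██♢♢??
··♢♧★·♧??
♠♧♧·♠♢█??
♢♠♠♧♠♢█??
█████████
█████████

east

????????█
????????█
♠♧♠♧♧♧♧?█
·♠██♢♢♧?█
·♢♧♠★♧♠?█
♧♧·♠♢█♧?█
♠♠♧♠♢█♧?█
█████████
█████████

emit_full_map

???♢♠♠♠♠♧♠♧♧♧♧
♧♠♠♧♢♠♠·♠██♢♢♧
·♧♢·♢♧··♢♧♠★♧♠
·♧♠·♧♠♠♧♧·♠♢█♧
♠██♧█♧♢♠♠♧♠♢█♧

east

???????██
???????██
♧♠♧♧♧♧♧██
♠██♢♢♧♧██
♢♧♠·★♠♧██
♧·♠♢█♧♠██
♠♧♠♢█♧·██
█████████
█████████

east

??????███
??????███
♠♧♧♧♧♧███
██♢♢♧♧███
♧♠·♧★♧███
·♠♢█♧♠███
♧♠♢█♧·███
█████████
█████████

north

??????███
??????███
??♧♠♧♢███
♠♧♧♧♧♧███
██♢♢★♧███
♧♠·♧♠♧███
·♠♢█♧♠███
♧♠♢█♧·███
█████████

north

??????███
??????███
??·♧♠♧███
??♧♠♧♢███
♠♧♧♧★♧███
██♢♢♧♧███
♧♠·♧♠♧███
·♠♢█♧♠███
♧♠♢█♧·███

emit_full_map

???????????·♧♠♧
???????????♧♠♧♢
???♢♠♠♠♠♧♠♧♧♧★♧
♧♠♠♧♢♠♠·♠██♢♢♧♧
·♧♢·♢♧··♢♧♠·♧♠♧
·♧♠·♧♠♠♧♧·♠♢█♧♠
♠██♧█♧♢♠♠♧♠♢█♧·


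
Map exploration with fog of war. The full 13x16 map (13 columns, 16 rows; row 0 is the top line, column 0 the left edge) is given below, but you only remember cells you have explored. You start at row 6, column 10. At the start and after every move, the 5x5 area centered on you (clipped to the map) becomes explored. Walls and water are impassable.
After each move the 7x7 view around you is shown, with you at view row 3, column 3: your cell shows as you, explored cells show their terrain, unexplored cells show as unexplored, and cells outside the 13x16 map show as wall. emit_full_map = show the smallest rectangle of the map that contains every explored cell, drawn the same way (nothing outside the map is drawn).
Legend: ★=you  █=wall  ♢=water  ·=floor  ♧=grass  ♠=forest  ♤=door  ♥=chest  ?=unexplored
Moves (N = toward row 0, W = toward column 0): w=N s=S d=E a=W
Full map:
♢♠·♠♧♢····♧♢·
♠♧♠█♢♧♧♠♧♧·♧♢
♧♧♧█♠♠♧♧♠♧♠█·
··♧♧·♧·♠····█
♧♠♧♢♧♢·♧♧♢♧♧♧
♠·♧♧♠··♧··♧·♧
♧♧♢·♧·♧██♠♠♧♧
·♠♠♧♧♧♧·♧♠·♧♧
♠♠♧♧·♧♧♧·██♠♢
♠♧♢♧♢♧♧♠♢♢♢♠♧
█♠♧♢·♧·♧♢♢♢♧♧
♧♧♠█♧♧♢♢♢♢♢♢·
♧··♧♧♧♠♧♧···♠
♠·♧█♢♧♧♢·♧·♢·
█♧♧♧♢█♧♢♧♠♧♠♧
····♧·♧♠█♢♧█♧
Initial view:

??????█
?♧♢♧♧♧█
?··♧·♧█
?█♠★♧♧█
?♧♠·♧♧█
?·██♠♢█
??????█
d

?????██
♧♢♧♧♧██
··♧·♧██
█♠♠★♧██
♧♠·♧♧██
·██♠♢██
?????██

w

?????██
?···███
♧♢♧♧♧██
··♧★♧██
█♠♠♧♧██
♧♠·♧♧██
·██♠♢██

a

??????█
?····██
?♧♢♧♧♧█
?··★·♧█
?█♠♠♧♧█
?♧♠·♧♧█
?·██♠♢█

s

?····██
?♧♢♧♧♧█
?··♧·♧█
?█♠★♧♧█
?♧♠·♧♧█
?·██♠♢█
??????█

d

····███
♧♢♧♧♧██
··♧·♧██
█♠♠★♧██
♧♠·♧♧██
·██♠♢██
?????██

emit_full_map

····█
♧♢♧♧♧
··♧·♧
█♠♠★♧
♧♠·♧♧
·██♠♢

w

?????██
····███
♧♢♧♧♧██
··♧★♧██
█♠♠♧♧██
♧♠·♧♧██
·██♠♢██

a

??????█
?····██
?♧♢♧♧♧█
?··★·♧█
?█♠♠♧♧█
?♧♠·♧♧█
?·██♠♢█

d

?????██
····███
♧♢♧♧♧██
··♧★♧██
█♠♠♧♧██
♧♠·♧♧██
·██♠♢██

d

????███
···████
♢♧♧♧███
·♧·★███
♠♠♧♧███
♠·♧♧███
██♠♢███

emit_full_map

····█
♧♢♧♧♧
··♧·★
█♠♠♧♧
♧♠·♧♧
·██♠♢

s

···████
♢♧♧♧███
·♧·♧███
♠♠♧★███
♠·♧♧███
██♠♢███
????███

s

♢♧♧♧███
·♧·♧███
♠♠♧♧███
♠·♧★███
██♠♢███
?♢♠♧███
????███

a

♧♢♧♧♧██
··♧·♧██
█♠♠♧♧██
♧♠·★♧██
·██♠♢██
?♢♢♠♧██
?????██

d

♢♧♧♧███
·♧·♧███
♠♠♧♧███
♠·♧★███
██♠♢███
♢♢♠♧███
????███

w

···████
♢♧♧♧███
·♧·♧███
♠♠♧★███
♠·♧♧███
██♠♢███
♢♢♠♧███

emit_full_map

····█
♧♢♧♧♧
··♧·♧
█♠♠♧★
♧♠·♧♧
·██♠♢
?♢♢♠♧

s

♢♧♧♧███
·♧·♧███
♠♠♧♧███
♠·♧★███
██♠♢███
♢♢♠♧███
????███

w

···████
♢♧♧♧███
·♧·♧███
♠♠♧★███
♠·♧♧███
██♠♢███
♢♢♠♧███

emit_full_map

····█
♧♢♧♧♧
··♧·♧
█♠♠♧★
♧♠·♧♧
·██♠♢
?♢♢♠♧


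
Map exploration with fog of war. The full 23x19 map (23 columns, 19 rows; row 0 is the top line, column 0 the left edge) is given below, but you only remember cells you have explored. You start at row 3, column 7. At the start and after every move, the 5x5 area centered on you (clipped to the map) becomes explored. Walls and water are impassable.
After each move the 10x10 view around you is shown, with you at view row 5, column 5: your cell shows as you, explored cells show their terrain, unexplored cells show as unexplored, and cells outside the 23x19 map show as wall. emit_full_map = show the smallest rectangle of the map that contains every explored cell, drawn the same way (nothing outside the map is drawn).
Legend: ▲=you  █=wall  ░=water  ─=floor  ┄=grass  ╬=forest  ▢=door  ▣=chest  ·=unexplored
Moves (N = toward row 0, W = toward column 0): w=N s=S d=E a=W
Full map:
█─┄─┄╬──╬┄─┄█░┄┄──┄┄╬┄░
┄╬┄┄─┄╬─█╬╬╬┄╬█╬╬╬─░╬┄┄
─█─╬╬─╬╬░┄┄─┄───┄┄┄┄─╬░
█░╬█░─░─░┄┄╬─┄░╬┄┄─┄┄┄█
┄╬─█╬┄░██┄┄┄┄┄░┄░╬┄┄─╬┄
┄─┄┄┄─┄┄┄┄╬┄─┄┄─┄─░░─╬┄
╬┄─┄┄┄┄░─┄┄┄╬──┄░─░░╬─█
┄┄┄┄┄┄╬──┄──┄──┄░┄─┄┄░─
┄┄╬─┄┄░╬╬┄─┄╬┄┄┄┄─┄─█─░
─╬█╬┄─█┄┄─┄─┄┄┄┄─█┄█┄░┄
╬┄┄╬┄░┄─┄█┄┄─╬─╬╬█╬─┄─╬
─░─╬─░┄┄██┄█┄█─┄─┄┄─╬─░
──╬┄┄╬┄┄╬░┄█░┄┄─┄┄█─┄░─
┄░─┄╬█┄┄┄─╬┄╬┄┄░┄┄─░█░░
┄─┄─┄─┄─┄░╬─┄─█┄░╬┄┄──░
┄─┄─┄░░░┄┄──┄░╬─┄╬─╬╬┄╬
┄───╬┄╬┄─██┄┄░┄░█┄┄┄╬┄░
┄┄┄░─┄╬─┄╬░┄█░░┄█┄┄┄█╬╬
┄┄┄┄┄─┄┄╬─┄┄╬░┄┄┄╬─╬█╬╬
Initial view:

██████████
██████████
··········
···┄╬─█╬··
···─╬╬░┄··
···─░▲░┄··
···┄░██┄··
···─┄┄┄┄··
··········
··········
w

██████████
██████████
██████████
···╬──╬┄··
···┄╬─█╬··
···─╬▲░┄··
···─░─░┄··
···┄░██┄··
···─┄┄┄┄··
··········

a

██████████
██████████
██████████
···┄╬──╬┄·
···─┄╬─█╬·
···╬─▲╬░┄·
···░─░─░┄·
···╬┄░██┄·
····─┄┄┄┄·
··········

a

██████████
██████████
██████████
···─┄╬──╬┄
···┄─┄╬─█╬
···╬╬▲╬╬░┄
···█░─░─░┄
···█╬┄░██┄
·····─┄┄┄┄
··········

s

██████████
██████████
···─┄╬──╬┄
···┄─┄╬─█╬
···╬╬─╬╬░┄
···█░▲░─░┄
···█╬┄░██┄
···┄┄─┄┄┄┄
··········
··········

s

██████████
···─┄╬──╬┄
···┄─┄╬─█╬
···╬╬─╬╬░┄
···█░─░─░┄
···█╬▲░██┄
···┄┄─┄┄┄┄
···┄┄┄┄░··
··········
··········

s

···─┄╬──╬┄
···┄─┄╬─█╬
···╬╬─╬╬░┄
···█░─░─░┄
···█╬┄░██┄
···┄┄▲┄┄┄┄
···┄┄┄┄░··
···┄┄┄╬─··
··········
··········

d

··─┄╬──╬┄·
··┄─┄╬─█╬·
··╬╬─╬╬░┄·
··█░─░─░┄·
··█╬┄░██┄·
··┄┄─▲┄┄┄·
··┄┄┄┄░─··
··┄┄┄╬──··
··········
··········

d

·─┄╬──╬┄··
·┄─┄╬─█╬··
·╬╬─╬╬░┄··
·█░─░─░┄··
·█╬┄░██┄··
·┄┄─┄▲┄┄··
·┄┄┄┄░─┄··
·┄┄┄╬──┄··
··········
··········

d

─┄╬──╬┄···
┄─┄╬─█╬···
╬╬─╬╬░┄···
█░─░─░┄┄··
█╬┄░██┄┄··
┄┄─┄┄▲┄╬··
┄┄┄┄░─┄┄··
┄┄┄╬──┄─··
··········
··········

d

┄╬──╬┄····
─┄╬─█╬····
╬─╬╬░┄····
░─░─░┄┄╬··
╬┄░██┄┄┄··
┄─┄┄┄▲╬┄··
┄┄┄░─┄┄┄··
┄┄╬──┄──··
··········
··········

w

██████████
┄╬──╬┄····
─┄╬─█╬····
╬─╬╬░┄┄─··
░─░─░┄┄╬··
╬┄░██▲┄┄··
┄─┄┄┄┄╬┄··
┄┄┄░─┄┄┄··
┄┄╬──┄──··
··········

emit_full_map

─┄╬──╬┄··
┄─┄╬─█╬··
╬╬─╬╬░┄┄─
█░─░─░┄┄╬
█╬┄░██▲┄┄
┄┄─┄┄┄┄╬┄
┄┄┄┄░─┄┄┄
┄┄┄╬──┄──

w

██████████
██████████
┄╬──╬┄····
─┄╬─█╬╬╬··
╬─╬╬░┄┄─··
░─░─░▲┄╬··
╬┄░██┄┄┄··
┄─┄┄┄┄╬┄··
┄┄┄░─┄┄┄··
┄┄╬──┄──··

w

██████████
██████████
██████████
┄╬──╬┄─┄··
─┄╬─█╬╬╬··
╬─╬╬░▲┄─··
░─░─░┄┄╬··
╬┄░██┄┄┄··
┄─┄┄┄┄╬┄··
┄┄┄░─┄┄┄··

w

██████████
██████████
██████████
██████████
┄╬──╬┄─┄··
─┄╬─█▲╬╬··
╬─╬╬░┄┄─··
░─░─░┄┄╬··
╬┄░██┄┄┄··
┄─┄┄┄┄╬┄··

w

██████████
██████████
██████████
██████████
██████████
┄╬──╬▲─┄··
─┄╬─█╬╬╬··
╬─╬╬░┄┄─··
░─░─░┄┄╬··
╬┄░██┄┄┄··

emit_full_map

─┄╬──╬▲─┄
┄─┄╬─█╬╬╬
╬╬─╬╬░┄┄─
█░─░─░┄┄╬
█╬┄░██┄┄┄
┄┄─┄┄┄┄╬┄
┄┄┄┄░─┄┄┄
┄┄┄╬──┄──

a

██████████
██████████
██████████
██████████
██████████
─┄╬──▲┄─┄·
┄─┄╬─█╬╬╬·
╬╬─╬╬░┄┄─·
█░─░─░┄┄╬·
█╬┄░██┄┄┄·

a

██████████
██████████
██████████
██████████
██████████
·─┄╬─▲╬┄─┄
·┄─┄╬─█╬╬╬
·╬╬─╬╬░┄┄─
·█░─░─░┄┄╬
·█╬┄░██┄┄┄

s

██████████
██████████
██████████
██████████
·─┄╬──╬┄─┄
·┄─┄╬▲█╬╬╬
·╬╬─╬╬░┄┄─
·█░─░─░┄┄╬
·█╬┄░██┄┄┄
·┄┄─┄┄┄┄╬┄

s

██████████
██████████
██████████
·─┄╬──╬┄─┄
·┄─┄╬─█╬╬╬
·╬╬─╬▲░┄┄─
·█░─░─░┄┄╬
·█╬┄░██┄┄┄
·┄┄─┄┄┄┄╬┄
·┄┄┄┄░─┄┄┄

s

██████████
██████████
·─┄╬──╬┄─┄
·┄─┄╬─█╬╬╬
·╬╬─╬╬░┄┄─
·█░─░▲░┄┄╬
·█╬┄░██┄┄┄
·┄┄─┄┄┄┄╬┄
·┄┄┄┄░─┄┄┄
·┄┄┄╬──┄──

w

██████████
██████████
██████████
·─┄╬──╬┄─┄
·┄─┄╬─█╬╬╬
·╬╬─╬▲░┄┄─
·█░─░─░┄┄╬
·█╬┄░██┄┄┄
·┄┄─┄┄┄┄╬┄
·┄┄┄┄░─┄┄┄

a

██████████
██████████
██████████
··─┄╬──╬┄─
··┄─┄╬─█╬╬
··╬╬─▲╬░┄┄
··█░─░─░┄┄
··█╬┄░██┄┄
··┄┄─┄┄┄┄╬
··┄┄┄┄░─┄┄


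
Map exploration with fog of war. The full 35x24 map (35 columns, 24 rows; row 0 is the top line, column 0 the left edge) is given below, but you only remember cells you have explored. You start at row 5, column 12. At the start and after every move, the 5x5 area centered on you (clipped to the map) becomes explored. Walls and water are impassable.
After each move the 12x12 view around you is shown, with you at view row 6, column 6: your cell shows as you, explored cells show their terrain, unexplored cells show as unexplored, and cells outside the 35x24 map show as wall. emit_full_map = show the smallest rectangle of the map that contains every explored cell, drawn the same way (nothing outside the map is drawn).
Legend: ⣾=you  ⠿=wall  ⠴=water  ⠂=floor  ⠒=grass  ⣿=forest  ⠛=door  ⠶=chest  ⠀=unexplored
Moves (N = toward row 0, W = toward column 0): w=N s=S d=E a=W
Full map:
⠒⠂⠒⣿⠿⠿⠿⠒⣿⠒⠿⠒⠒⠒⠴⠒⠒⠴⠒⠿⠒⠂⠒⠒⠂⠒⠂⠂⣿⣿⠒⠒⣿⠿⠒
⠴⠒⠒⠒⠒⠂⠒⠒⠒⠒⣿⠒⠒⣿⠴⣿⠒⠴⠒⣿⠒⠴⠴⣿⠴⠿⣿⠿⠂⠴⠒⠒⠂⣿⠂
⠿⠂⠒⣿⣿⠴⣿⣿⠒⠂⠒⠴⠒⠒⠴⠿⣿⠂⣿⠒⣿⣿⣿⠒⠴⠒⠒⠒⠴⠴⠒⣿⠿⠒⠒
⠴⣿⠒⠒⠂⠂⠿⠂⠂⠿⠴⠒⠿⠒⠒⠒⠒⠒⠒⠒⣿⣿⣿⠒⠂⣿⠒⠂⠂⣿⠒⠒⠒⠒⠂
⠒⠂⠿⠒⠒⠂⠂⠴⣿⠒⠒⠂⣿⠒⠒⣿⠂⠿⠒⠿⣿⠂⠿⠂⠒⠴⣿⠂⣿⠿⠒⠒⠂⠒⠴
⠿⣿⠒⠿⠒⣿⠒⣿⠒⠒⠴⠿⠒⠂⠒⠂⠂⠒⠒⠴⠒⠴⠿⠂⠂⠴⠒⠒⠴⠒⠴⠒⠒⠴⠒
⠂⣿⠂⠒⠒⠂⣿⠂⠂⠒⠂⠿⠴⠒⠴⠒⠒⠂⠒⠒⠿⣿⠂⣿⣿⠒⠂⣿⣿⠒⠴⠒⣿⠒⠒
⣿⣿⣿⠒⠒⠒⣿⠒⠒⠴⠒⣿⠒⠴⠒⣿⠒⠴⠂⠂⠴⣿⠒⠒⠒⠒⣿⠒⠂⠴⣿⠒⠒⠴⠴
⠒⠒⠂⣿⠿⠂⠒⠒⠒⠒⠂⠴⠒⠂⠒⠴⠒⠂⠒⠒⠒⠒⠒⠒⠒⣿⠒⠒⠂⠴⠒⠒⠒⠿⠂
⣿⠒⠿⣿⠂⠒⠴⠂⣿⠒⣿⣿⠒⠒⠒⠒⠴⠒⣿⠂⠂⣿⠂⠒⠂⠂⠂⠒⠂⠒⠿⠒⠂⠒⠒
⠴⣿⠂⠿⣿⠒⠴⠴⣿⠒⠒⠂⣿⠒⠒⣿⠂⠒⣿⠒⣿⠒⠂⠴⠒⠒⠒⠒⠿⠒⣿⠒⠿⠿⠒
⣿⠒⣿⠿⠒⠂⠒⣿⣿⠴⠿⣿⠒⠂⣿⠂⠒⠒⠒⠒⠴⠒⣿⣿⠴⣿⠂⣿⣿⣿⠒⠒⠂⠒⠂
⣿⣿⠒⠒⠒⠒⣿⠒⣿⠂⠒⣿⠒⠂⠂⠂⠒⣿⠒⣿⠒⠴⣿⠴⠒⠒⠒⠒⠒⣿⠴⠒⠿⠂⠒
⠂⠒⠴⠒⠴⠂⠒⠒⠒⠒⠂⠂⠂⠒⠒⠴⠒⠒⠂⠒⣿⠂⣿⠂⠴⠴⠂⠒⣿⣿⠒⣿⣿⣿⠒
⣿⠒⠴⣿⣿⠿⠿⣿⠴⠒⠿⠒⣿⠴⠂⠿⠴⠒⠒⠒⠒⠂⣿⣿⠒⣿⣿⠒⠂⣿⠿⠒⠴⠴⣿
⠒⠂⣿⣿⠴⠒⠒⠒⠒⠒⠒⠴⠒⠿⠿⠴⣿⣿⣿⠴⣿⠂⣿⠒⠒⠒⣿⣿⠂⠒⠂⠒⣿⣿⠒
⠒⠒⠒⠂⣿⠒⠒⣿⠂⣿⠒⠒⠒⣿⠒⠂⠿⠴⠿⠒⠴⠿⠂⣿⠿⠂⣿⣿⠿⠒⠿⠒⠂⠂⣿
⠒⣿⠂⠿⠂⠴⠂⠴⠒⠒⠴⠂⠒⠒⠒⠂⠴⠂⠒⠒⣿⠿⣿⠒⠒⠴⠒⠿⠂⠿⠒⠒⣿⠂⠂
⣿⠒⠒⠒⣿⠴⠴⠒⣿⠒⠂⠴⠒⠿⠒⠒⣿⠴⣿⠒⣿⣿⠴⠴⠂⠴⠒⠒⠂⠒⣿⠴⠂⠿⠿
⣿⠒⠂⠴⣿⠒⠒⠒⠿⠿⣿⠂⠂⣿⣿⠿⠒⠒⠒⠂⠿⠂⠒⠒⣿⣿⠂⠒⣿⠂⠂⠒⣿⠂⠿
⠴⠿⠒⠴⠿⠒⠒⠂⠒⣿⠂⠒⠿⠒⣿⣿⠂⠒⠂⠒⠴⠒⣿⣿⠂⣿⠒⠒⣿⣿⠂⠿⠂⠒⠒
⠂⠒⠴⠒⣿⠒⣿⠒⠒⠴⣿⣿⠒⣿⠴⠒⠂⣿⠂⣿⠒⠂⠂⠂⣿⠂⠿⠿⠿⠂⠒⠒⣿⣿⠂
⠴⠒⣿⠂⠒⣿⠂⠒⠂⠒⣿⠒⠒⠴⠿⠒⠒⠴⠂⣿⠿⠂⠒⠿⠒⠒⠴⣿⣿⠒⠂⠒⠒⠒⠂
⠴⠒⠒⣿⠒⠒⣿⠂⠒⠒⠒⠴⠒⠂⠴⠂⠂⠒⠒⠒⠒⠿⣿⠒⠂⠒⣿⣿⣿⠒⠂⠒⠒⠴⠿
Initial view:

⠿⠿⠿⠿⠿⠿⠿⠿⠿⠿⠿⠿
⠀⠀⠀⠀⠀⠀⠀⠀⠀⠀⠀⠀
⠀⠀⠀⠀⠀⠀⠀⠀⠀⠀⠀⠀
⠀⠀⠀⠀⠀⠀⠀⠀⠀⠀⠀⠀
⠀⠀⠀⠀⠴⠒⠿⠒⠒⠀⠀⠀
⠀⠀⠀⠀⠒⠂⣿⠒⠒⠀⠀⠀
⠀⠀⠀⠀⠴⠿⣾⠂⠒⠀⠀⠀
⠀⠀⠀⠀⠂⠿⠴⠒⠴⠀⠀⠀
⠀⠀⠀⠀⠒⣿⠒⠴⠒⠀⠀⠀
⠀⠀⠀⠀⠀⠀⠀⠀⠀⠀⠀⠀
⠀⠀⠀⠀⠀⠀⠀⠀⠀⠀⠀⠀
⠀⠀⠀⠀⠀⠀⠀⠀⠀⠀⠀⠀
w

⠿⠿⠿⠿⠿⠿⠿⠿⠿⠿⠿⠿
⠿⠿⠿⠿⠿⠿⠿⠿⠿⠿⠿⠿
⠀⠀⠀⠀⠀⠀⠀⠀⠀⠀⠀⠀
⠀⠀⠀⠀⠀⠀⠀⠀⠀⠀⠀⠀
⠀⠀⠀⠀⠒⠴⠒⠒⠴⠀⠀⠀
⠀⠀⠀⠀⠴⠒⠿⠒⠒⠀⠀⠀
⠀⠀⠀⠀⠒⠂⣾⠒⠒⠀⠀⠀
⠀⠀⠀⠀⠴⠿⠒⠂⠒⠀⠀⠀
⠀⠀⠀⠀⠂⠿⠴⠒⠴⠀⠀⠀
⠀⠀⠀⠀⠒⣿⠒⠴⠒⠀⠀⠀
⠀⠀⠀⠀⠀⠀⠀⠀⠀⠀⠀⠀
⠀⠀⠀⠀⠀⠀⠀⠀⠀⠀⠀⠀

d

⠿⠿⠿⠿⠿⠿⠿⠿⠿⠿⠿⠿
⠿⠿⠿⠿⠿⠿⠿⠿⠿⠿⠿⠿
⠀⠀⠀⠀⠀⠀⠀⠀⠀⠀⠀⠀
⠀⠀⠀⠀⠀⠀⠀⠀⠀⠀⠀⠀
⠀⠀⠀⠒⠴⠒⠒⠴⠿⠀⠀⠀
⠀⠀⠀⠴⠒⠿⠒⠒⠒⠀⠀⠀
⠀⠀⠀⠒⠂⣿⣾⠒⣿⠀⠀⠀
⠀⠀⠀⠴⠿⠒⠂⠒⠂⠀⠀⠀
⠀⠀⠀⠂⠿⠴⠒⠴⠒⠀⠀⠀
⠀⠀⠀⠒⣿⠒⠴⠒⠀⠀⠀⠀
⠀⠀⠀⠀⠀⠀⠀⠀⠀⠀⠀⠀
⠀⠀⠀⠀⠀⠀⠀⠀⠀⠀⠀⠀

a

⠿⠿⠿⠿⠿⠿⠿⠿⠿⠿⠿⠿
⠿⠿⠿⠿⠿⠿⠿⠿⠿⠿⠿⠿
⠀⠀⠀⠀⠀⠀⠀⠀⠀⠀⠀⠀
⠀⠀⠀⠀⠀⠀⠀⠀⠀⠀⠀⠀
⠀⠀⠀⠀⠒⠴⠒⠒⠴⠿⠀⠀
⠀⠀⠀⠀⠴⠒⠿⠒⠒⠒⠀⠀
⠀⠀⠀⠀⠒⠂⣾⠒⠒⣿⠀⠀
⠀⠀⠀⠀⠴⠿⠒⠂⠒⠂⠀⠀
⠀⠀⠀⠀⠂⠿⠴⠒⠴⠒⠀⠀
⠀⠀⠀⠀⠒⣿⠒⠴⠒⠀⠀⠀
⠀⠀⠀⠀⠀⠀⠀⠀⠀⠀⠀⠀
⠀⠀⠀⠀⠀⠀⠀⠀⠀⠀⠀⠀

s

⠿⠿⠿⠿⠿⠿⠿⠿⠿⠿⠿⠿
⠀⠀⠀⠀⠀⠀⠀⠀⠀⠀⠀⠀
⠀⠀⠀⠀⠀⠀⠀⠀⠀⠀⠀⠀
⠀⠀⠀⠀⠒⠴⠒⠒⠴⠿⠀⠀
⠀⠀⠀⠀⠴⠒⠿⠒⠒⠒⠀⠀
⠀⠀⠀⠀⠒⠂⣿⠒⠒⣿⠀⠀
⠀⠀⠀⠀⠴⠿⣾⠂⠒⠂⠀⠀
⠀⠀⠀⠀⠂⠿⠴⠒⠴⠒⠀⠀
⠀⠀⠀⠀⠒⣿⠒⠴⠒⠀⠀⠀
⠀⠀⠀⠀⠀⠀⠀⠀⠀⠀⠀⠀
⠀⠀⠀⠀⠀⠀⠀⠀⠀⠀⠀⠀
⠀⠀⠀⠀⠀⠀⠀⠀⠀⠀⠀⠀

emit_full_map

⠒⠴⠒⠒⠴⠿
⠴⠒⠿⠒⠒⠒
⠒⠂⣿⠒⠒⣿
⠴⠿⣾⠂⠒⠂
⠂⠿⠴⠒⠴⠒
⠒⣿⠒⠴⠒⠀

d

⠿⠿⠿⠿⠿⠿⠿⠿⠿⠿⠿⠿
⠀⠀⠀⠀⠀⠀⠀⠀⠀⠀⠀⠀
⠀⠀⠀⠀⠀⠀⠀⠀⠀⠀⠀⠀
⠀⠀⠀⠒⠴⠒⠒⠴⠿⠀⠀⠀
⠀⠀⠀⠴⠒⠿⠒⠒⠒⠀⠀⠀
⠀⠀⠀⠒⠂⣿⠒⠒⣿⠀⠀⠀
⠀⠀⠀⠴⠿⠒⣾⠒⠂⠀⠀⠀
⠀⠀⠀⠂⠿⠴⠒⠴⠒⠀⠀⠀
⠀⠀⠀⠒⣿⠒⠴⠒⣿⠀⠀⠀
⠀⠀⠀⠀⠀⠀⠀⠀⠀⠀⠀⠀
⠀⠀⠀⠀⠀⠀⠀⠀⠀⠀⠀⠀
⠀⠀⠀⠀⠀⠀⠀⠀⠀⠀⠀⠀

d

⠿⠿⠿⠿⠿⠿⠿⠿⠿⠿⠿⠿
⠀⠀⠀⠀⠀⠀⠀⠀⠀⠀⠀⠀
⠀⠀⠀⠀⠀⠀⠀⠀⠀⠀⠀⠀
⠀⠀⠒⠴⠒⠒⠴⠿⠀⠀⠀⠀
⠀⠀⠴⠒⠿⠒⠒⠒⠒⠀⠀⠀
⠀⠀⠒⠂⣿⠒⠒⣿⠂⠀⠀⠀
⠀⠀⠴⠿⠒⠂⣾⠂⠂⠀⠀⠀
⠀⠀⠂⠿⠴⠒⠴⠒⠒⠀⠀⠀
⠀⠀⠒⣿⠒⠴⠒⣿⠒⠀⠀⠀
⠀⠀⠀⠀⠀⠀⠀⠀⠀⠀⠀⠀
⠀⠀⠀⠀⠀⠀⠀⠀⠀⠀⠀⠀
⠀⠀⠀⠀⠀⠀⠀⠀⠀⠀⠀⠀

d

⠿⠿⠿⠿⠿⠿⠿⠿⠿⠿⠿⠿
⠀⠀⠀⠀⠀⠀⠀⠀⠀⠀⠀⠀
⠀⠀⠀⠀⠀⠀⠀⠀⠀⠀⠀⠀
⠀⠒⠴⠒⠒⠴⠿⠀⠀⠀⠀⠀
⠀⠴⠒⠿⠒⠒⠒⠒⠒⠀⠀⠀
⠀⠒⠂⣿⠒⠒⣿⠂⠿⠀⠀⠀
⠀⠴⠿⠒⠂⠒⣾⠂⠒⠀⠀⠀
⠀⠂⠿⠴⠒⠴⠒⠒⠂⠀⠀⠀
⠀⠒⣿⠒⠴⠒⣿⠒⠴⠀⠀⠀
⠀⠀⠀⠀⠀⠀⠀⠀⠀⠀⠀⠀
⠀⠀⠀⠀⠀⠀⠀⠀⠀⠀⠀⠀
⠀⠀⠀⠀⠀⠀⠀⠀⠀⠀⠀⠀

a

⠿⠿⠿⠿⠿⠿⠿⠿⠿⠿⠿⠿
⠀⠀⠀⠀⠀⠀⠀⠀⠀⠀⠀⠀
⠀⠀⠀⠀⠀⠀⠀⠀⠀⠀⠀⠀
⠀⠀⠒⠴⠒⠒⠴⠿⠀⠀⠀⠀
⠀⠀⠴⠒⠿⠒⠒⠒⠒⠒⠀⠀
⠀⠀⠒⠂⣿⠒⠒⣿⠂⠿⠀⠀
⠀⠀⠴⠿⠒⠂⣾⠂⠂⠒⠀⠀
⠀⠀⠂⠿⠴⠒⠴⠒⠒⠂⠀⠀
⠀⠀⠒⣿⠒⠴⠒⣿⠒⠴⠀⠀
⠀⠀⠀⠀⠀⠀⠀⠀⠀⠀⠀⠀
⠀⠀⠀⠀⠀⠀⠀⠀⠀⠀⠀⠀
⠀⠀⠀⠀⠀⠀⠀⠀⠀⠀⠀⠀

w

⠿⠿⠿⠿⠿⠿⠿⠿⠿⠿⠿⠿
⠿⠿⠿⠿⠿⠿⠿⠿⠿⠿⠿⠿
⠀⠀⠀⠀⠀⠀⠀⠀⠀⠀⠀⠀
⠀⠀⠀⠀⠀⠀⠀⠀⠀⠀⠀⠀
⠀⠀⠒⠴⠒⠒⠴⠿⣿⠀⠀⠀
⠀⠀⠴⠒⠿⠒⠒⠒⠒⠒⠀⠀
⠀⠀⠒⠂⣿⠒⣾⣿⠂⠿⠀⠀
⠀⠀⠴⠿⠒⠂⠒⠂⠂⠒⠀⠀
⠀⠀⠂⠿⠴⠒⠴⠒⠒⠂⠀⠀
⠀⠀⠒⣿⠒⠴⠒⣿⠒⠴⠀⠀
⠀⠀⠀⠀⠀⠀⠀⠀⠀⠀⠀⠀
⠀⠀⠀⠀⠀⠀⠀⠀⠀⠀⠀⠀

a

⠿⠿⠿⠿⠿⠿⠿⠿⠿⠿⠿⠿
⠿⠿⠿⠿⠿⠿⠿⠿⠿⠿⠿⠿
⠀⠀⠀⠀⠀⠀⠀⠀⠀⠀⠀⠀
⠀⠀⠀⠀⠀⠀⠀⠀⠀⠀⠀⠀
⠀⠀⠀⠒⠴⠒⠒⠴⠿⣿⠀⠀
⠀⠀⠀⠴⠒⠿⠒⠒⠒⠒⠒⠀
⠀⠀⠀⠒⠂⣿⣾⠒⣿⠂⠿⠀
⠀⠀⠀⠴⠿⠒⠂⠒⠂⠂⠒⠀
⠀⠀⠀⠂⠿⠴⠒⠴⠒⠒⠂⠀
⠀⠀⠀⠒⣿⠒⠴⠒⣿⠒⠴⠀
⠀⠀⠀⠀⠀⠀⠀⠀⠀⠀⠀⠀
⠀⠀⠀⠀⠀⠀⠀⠀⠀⠀⠀⠀

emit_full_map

⠒⠴⠒⠒⠴⠿⣿⠀
⠴⠒⠿⠒⠒⠒⠒⠒
⠒⠂⣿⣾⠒⣿⠂⠿
⠴⠿⠒⠂⠒⠂⠂⠒
⠂⠿⠴⠒⠴⠒⠒⠂
⠒⣿⠒⠴⠒⣿⠒⠴

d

⠿⠿⠿⠿⠿⠿⠿⠿⠿⠿⠿⠿
⠿⠿⠿⠿⠿⠿⠿⠿⠿⠿⠿⠿
⠀⠀⠀⠀⠀⠀⠀⠀⠀⠀⠀⠀
⠀⠀⠀⠀⠀⠀⠀⠀⠀⠀⠀⠀
⠀⠀⠒⠴⠒⠒⠴⠿⣿⠀⠀⠀
⠀⠀⠴⠒⠿⠒⠒⠒⠒⠒⠀⠀
⠀⠀⠒⠂⣿⠒⣾⣿⠂⠿⠀⠀
⠀⠀⠴⠿⠒⠂⠒⠂⠂⠒⠀⠀
⠀⠀⠂⠿⠴⠒⠴⠒⠒⠂⠀⠀
⠀⠀⠒⣿⠒⠴⠒⣿⠒⠴⠀⠀
⠀⠀⠀⠀⠀⠀⠀⠀⠀⠀⠀⠀
⠀⠀⠀⠀⠀⠀⠀⠀⠀⠀⠀⠀

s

⠿⠿⠿⠿⠿⠿⠿⠿⠿⠿⠿⠿
⠀⠀⠀⠀⠀⠀⠀⠀⠀⠀⠀⠀
⠀⠀⠀⠀⠀⠀⠀⠀⠀⠀⠀⠀
⠀⠀⠒⠴⠒⠒⠴⠿⣿⠀⠀⠀
⠀⠀⠴⠒⠿⠒⠒⠒⠒⠒⠀⠀
⠀⠀⠒⠂⣿⠒⠒⣿⠂⠿⠀⠀
⠀⠀⠴⠿⠒⠂⣾⠂⠂⠒⠀⠀
⠀⠀⠂⠿⠴⠒⠴⠒⠒⠂⠀⠀
⠀⠀⠒⣿⠒⠴⠒⣿⠒⠴⠀⠀
⠀⠀⠀⠀⠀⠀⠀⠀⠀⠀⠀⠀
⠀⠀⠀⠀⠀⠀⠀⠀⠀⠀⠀⠀
⠀⠀⠀⠀⠀⠀⠀⠀⠀⠀⠀⠀

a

⠿⠿⠿⠿⠿⠿⠿⠿⠿⠿⠿⠿
⠀⠀⠀⠀⠀⠀⠀⠀⠀⠀⠀⠀
⠀⠀⠀⠀⠀⠀⠀⠀⠀⠀⠀⠀
⠀⠀⠀⠒⠴⠒⠒⠴⠿⣿⠀⠀
⠀⠀⠀⠴⠒⠿⠒⠒⠒⠒⠒⠀
⠀⠀⠀⠒⠂⣿⠒⠒⣿⠂⠿⠀
⠀⠀⠀⠴⠿⠒⣾⠒⠂⠂⠒⠀
⠀⠀⠀⠂⠿⠴⠒⠴⠒⠒⠂⠀
⠀⠀⠀⠒⣿⠒⠴⠒⣿⠒⠴⠀
⠀⠀⠀⠀⠀⠀⠀⠀⠀⠀⠀⠀
⠀⠀⠀⠀⠀⠀⠀⠀⠀⠀⠀⠀
⠀⠀⠀⠀⠀⠀⠀⠀⠀⠀⠀⠀

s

⠀⠀⠀⠀⠀⠀⠀⠀⠀⠀⠀⠀
⠀⠀⠀⠀⠀⠀⠀⠀⠀⠀⠀⠀
⠀⠀⠀⠒⠴⠒⠒⠴⠿⣿⠀⠀
⠀⠀⠀⠴⠒⠿⠒⠒⠒⠒⠒⠀
⠀⠀⠀⠒⠂⣿⠒⠒⣿⠂⠿⠀
⠀⠀⠀⠴⠿⠒⠂⠒⠂⠂⠒⠀
⠀⠀⠀⠂⠿⠴⣾⠴⠒⠒⠂⠀
⠀⠀⠀⠒⣿⠒⠴⠒⣿⠒⠴⠀
⠀⠀⠀⠀⠴⠒⠂⠒⠴⠀⠀⠀
⠀⠀⠀⠀⠀⠀⠀⠀⠀⠀⠀⠀
⠀⠀⠀⠀⠀⠀⠀⠀⠀⠀⠀⠀
⠀⠀⠀⠀⠀⠀⠀⠀⠀⠀⠀⠀

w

⠿⠿⠿⠿⠿⠿⠿⠿⠿⠿⠿⠿
⠀⠀⠀⠀⠀⠀⠀⠀⠀⠀⠀⠀
⠀⠀⠀⠀⠀⠀⠀⠀⠀⠀⠀⠀
⠀⠀⠀⠒⠴⠒⠒⠴⠿⣿⠀⠀
⠀⠀⠀⠴⠒⠿⠒⠒⠒⠒⠒⠀
⠀⠀⠀⠒⠂⣿⠒⠒⣿⠂⠿⠀
⠀⠀⠀⠴⠿⠒⣾⠒⠂⠂⠒⠀
⠀⠀⠀⠂⠿⠴⠒⠴⠒⠒⠂⠀
⠀⠀⠀⠒⣿⠒⠴⠒⣿⠒⠴⠀
⠀⠀⠀⠀⠴⠒⠂⠒⠴⠀⠀⠀
⠀⠀⠀⠀⠀⠀⠀⠀⠀⠀⠀⠀
⠀⠀⠀⠀⠀⠀⠀⠀⠀⠀⠀⠀

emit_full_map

⠒⠴⠒⠒⠴⠿⣿⠀
⠴⠒⠿⠒⠒⠒⠒⠒
⠒⠂⣿⠒⠒⣿⠂⠿
⠴⠿⠒⣾⠒⠂⠂⠒
⠂⠿⠴⠒⠴⠒⠒⠂
⠒⣿⠒⠴⠒⣿⠒⠴
⠀⠴⠒⠂⠒⠴⠀⠀

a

⠿⠿⠿⠿⠿⠿⠿⠿⠿⠿⠿⠿
⠀⠀⠀⠀⠀⠀⠀⠀⠀⠀⠀⠀
⠀⠀⠀⠀⠀⠀⠀⠀⠀⠀⠀⠀
⠀⠀⠀⠀⠒⠴⠒⠒⠴⠿⣿⠀
⠀⠀⠀⠀⠴⠒⠿⠒⠒⠒⠒⠒
⠀⠀⠀⠀⠒⠂⣿⠒⠒⣿⠂⠿
⠀⠀⠀⠀⠴⠿⣾⠂⠒⠂⠂⠒
⠀⠀⠀⠀⠂⠿⠴⠒⠴⠒⠒⠂
⠀⠀⠀⠀⠒⣿⠒⠴⠒⣿⠒⠴
⠀⠀⠀⠀⠀⠴⠒⠂⠒⠴⠀⠀
⠀⠀⠀⠀⠀⠀⠀⠀⠀⠀⠀⠀
⠀⠀⠀⠀⠀⠀⠀⠀⠀⠀⠀⠀

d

⠿⠿⠿⠿⠿⠿⠿⠿⠿⠿⠿⠿
⠀⠀⠀⠀⠀⠀⠀⠀⠀⠀⠀⠀
⠀⠀⠀⠀⠀⠀⠀⠀⠀⠀⠀⠀
⠀⠀⠀⠒⠴⠒⠒⠴⠿⣿⠀⠀
⠀⠀⠀⠴⠒⠿⠒⠒⠒⠒⠒⠀
⠀⠀⠀⠒⠂⣿⠒⠒⣿⠂⠿⠀
⠀⠀⠀⠴⠿⠒⣾⠒⠂⠂⠒⠀
⠀⠀⠀⠂⠿⠴⠒⠴⠒⠒⠂⠀
⠀⠀⠀⠒⣿⠒⠴⠒⣿⠒⠴⠀
⠀⠀⠀⠀⠴⠒⠂⠒⠴⠀⠀⠀
⠀⠀⠀⠀⠀⠀⠀⠀⠀⠀⠀⠀
⠀⠀⠀⠀⠀⠀⠀⠀⠀⠀⠀⠀

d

⠿⠿⠿⠿⠿⠿⠿⠿⠿⠿⠿⠿
⠀⠀⠀⠀⠀⠀⠀⠀⠀⠀⠀⠀
⠀⠀⠀⠀⠀⠀⠀⠀⠀⠀⠀⠀
⠀⠀⠒⠴⠒⠒⠴⠿⣿⠀⠀⠀
⠀⠀⠴⠒⠿⠒⠒⠒⠒⠒⠀⠀
⠀⠀⠒⠂⣿⠒⠒⣿⠂⠿⠀⠀
⠀⠀⠴⠿⠒⠂⣾⠂⠂⠒⠀⠀
⠀⠀⠂⠿⠴⠒⠴⠒⠒⠂⠀⠀
⠀⠀⠒⣿⠒⠴⠒⣿⠒⠴⠀⠀
⠀⠀⠀⠴⠒⠂⠒⠴⠀⠀⠀⠀
⠀⠀⠀⠀⠀⠀⠀⠀⠀⠀⠀⠀
⠀⠀⠀⠀⠀⠀⠀⠀⠀⠀⠀⠀

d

⠿⠿⠿⠿⠿⠿⠿⠿⠿⠿⠿⠿
⠀⠀⠀⠀⠀⠀⠀⠀⠀⠀⠀⠀
⠀⠀⠀⠀⠀⠀⠀⠀⠀⠀⠀⠀
⠀⠒⠴⠒⠒⠴⠿⣿⠀⠀⠀⠀
⠀⠴⠒⠿⠒⠒⠒⠒⠒⠀⠀⠀
⠀⠒⠂⣿⠒⠒⣿⠂⠿⠀⠀⠀
⠀⠴⠿⠒⠂⠒⣾⠂⠒⠀⠀⠀
⠀⠂⠿⠴⠒⠴⠒⠒⠂⠀⠀⠀
⠀⠒⣿⠒⠴⠒⣿⠒⠴⠀⠀⠀
⠀⠀⠴⠒⠂⠒⠴⠀⠀⠀⠀⠀
⠀⠀⠀⠀⠀⠀⠀⠀⠀⠀⠀⠀
⠀⠀⠀⠀⠀⠀⠀⠀⠀⠀⠀⠀

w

⠿⠿⠿⠿⠿⠿⠿⠿⠿⠿⠿⠿
⠿⠿⠿⠿⠿⠿⠿⠿⠿⠿⠿⠿
⠀⠀⠀⠀⠀⠀⠀⠀⠀⠀⠀⠀
⠀⠀⠀⠀⠀⠀⠀⠀⠀⠀⠀⠀
⠀⠒⠴⠒⠒⠴⠿⣿⠂⠀⠀⠀
⠀⠴⠒⠿⠒⠒⠒⠒⠒⠀⠀⠀
⠀⠒⠂⣿⠒⠒⣾⠂⠿⠀⠀⠀
⠀⠴⠿⠒⠂⠒⠂⠂⠒⠀⠀⠀
⠀⠂⠿⠴⠒⠴⠒⠒⠂⠀⠀⠀
⠀⠒⣿⠒⠴⠒⣿⠒⠴⠀⠀⠀
⠀⠀⠴⠒⠂⠒⠴⠀⠀⠀⠀⠀
⠀⠀⠀⠀⠀⠀⠀⠀⠀⠀⠀⠀

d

⠿⠿⠿⠿⠿⠿⠿⠿⠿⠿⠿⠿
⠿⠿⠿⠿⠿⠿⠿⠿⠿⠿⠿⠿
⠀⠀⠀⠀⠀⠀⠀⠀⠀⠀⠀⠀
⠀⠀⠀⠀⠀⠀⠀⠀⠀⠀⠀⠀
⠒⠴⠒⠒⠴⠿⣿⠂⣿⠀⠀⠀
⠴⠒⠿⠒⠒⠒⠒⠒⠒⠀⠀⠀
⠒⠂⣿⠒⠒⣿⣾⠿⠒⠀⠀⠀
⠴⠿⠒⠂⠒⠂⠂⠒⠒⠀⠀⠀
⠂⠿⠴⠒⠴⠒⠒⠂⠒⠀⠀⠀
⠒⣿⠒⠴⠒⣿⠒⠴⠀⠀⠀⠀
⠀⠴⠒⠂⠒⠴⠀⠀⠀⠀⠀⠀
⠀⠀⠀⠀⠀⠀⠀⠀⠀⠀⠀⠀

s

⠿⠿⠿⠿⠿⠿⠿⠿⠿⠿⠿⠿
⠀⠀⠀⠀⠀⠀⠀⠀⠀⠀⠀⠀
⠀⠀⠀⠀⠀⠀⠀⠀⠀⠀⠀⠀
⠒⠴⠒⠒⠴⠿⣿⠂⣿⠀⠀⠀
⠴⠒⠿⠒⠒⠒⠒⠒⠒⠀⠀⠀
⠒⠂⣿⠒⠒⣿⠂⠿⠒⠀⠀⠀
⠴⠿⠒⠂⠒⠂⣾⠒⠒⠀⠀⠀
⠂⠿⠴⠒⠴⠒⠒⠂⠒⠀⠀⠀
⠒⣿⠒⠴⠒⣿⠒⠴⠂⠀⠀⠀
⠀⠴⠒⠂⠒⠴⠀⠀⠀⠀⠀⠀
⠀⠀⠀⠀⠀⠀⠀⠀⠀⠀⠀⠀
⠀⠀⠀⠀⠀⠀⠀⠀⠀⠀⠀⠀

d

⠿⠿⠿⠿⠿⠿⠿⠿⠿⠿⠿⠿
⠀⠀⠀⠀⠀⠀⠀⠀⠀⠀⠀⠀
⠀⠀⠀⠀⠀⠀⠀⠀⠀⠀⠀⠀
⠴⠒⠒⠴⠿⣿⠂⣿⠀⠀⠀⠀
⠒⠿⠒⠒⠒⠒⠒⠒⠒⠀⠀⠀
⠂⣿⠒⠒⣿⠂⠿⠒⠿⠀⠀⠀
⠿⠒⠂⠒⠂⠂⣾⠒⠴⠀⠀⠀
⠿⠴⠒⠴⠒⠒⠂⠒⠒⠀⠀⠀
⣿⠒⠴⠒⣿⠒⠴⠂⠂⠀⠀⠀
⠴⠒⠂⠒⠴⠀⠀⠀⠀⠀⠀⠀
⠀⠀⠀⠀⠀⠀⠀⠀⠀⠀⠀⠀
⠀⠀⠀⠀⠀⠀⠀⠀⠀⠀⠀⠀

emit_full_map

⠒⠴⠒⠒⠴⠿⣿⠂⣿⠀
⠴⠒⠿⠒⠒⠒⠒⠒⠒⠒
⠒⠂⣿⠒⠒⣿⠂⠿⠒⠿
⠴⠿⠒⠂⠒⠂⠂⣾⠒⠴
⠂⠿⠴⠒⠴⠒⠒⠂⠒⠒
⠒⣿⠒⠴⠒⣿⠒⠴⠂⠂
⠀⠴⠒⠂⠒⠴⠀⠀⠀⠀
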